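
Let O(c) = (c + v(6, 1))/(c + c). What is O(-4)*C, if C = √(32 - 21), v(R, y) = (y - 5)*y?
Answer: √11 ≈ 3.3166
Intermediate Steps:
v(R, y) = y*(-5 + y) (v(R, y) = (-5 + y)*y = y*(-5 + y))
O(c) = (-4 + c)/(2*c) (O(c) = (c + 1*(-5 + 1))/(c + c) = (c + 1*(-4))/((2*c)) = (c - 4)*(1/(2*c)) = (-4 + c)*(1/(2*c)) = (-4 + c)/(2*c))
C = √11 ≈ 3.3166
O(-4)*C = ((½)*(-4 - 4)/(-4))*√11 = ((½)*(-¼)*(-8))*√11 = 1*√11 = √11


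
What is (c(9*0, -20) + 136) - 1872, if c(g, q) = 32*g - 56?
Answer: -1792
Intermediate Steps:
c(g, q) = -56 + 32*g
(c(9*0, -20) + 136) - 1872 = ((-56 + 32*(9*0)) + 136) - 1872 = ((-56 + 32*0) + 136) - 1872 = ((-56 + 0) + 136) - 1872 = (-56 + 136) - 1872 = 80 - 1872 = -1792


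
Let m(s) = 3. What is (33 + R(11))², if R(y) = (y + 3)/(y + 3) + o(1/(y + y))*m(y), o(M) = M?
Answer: 564001/484 ≈ 1165.3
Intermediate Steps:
R(y) = 1 + 3/(2*y) (R(y) = (y + 3)/(y + 3) + 3/(y + y) = (3 + y)/(3 + y) + 3/(2*y) = 1 + (1/(2*y))*3 = 1 + 3/(2*y))
(33 + R(11))² = (33 + (3/2 + 11)/11)² = (33 + (1/11)*(25/2))² = (33 + 25/22)² = (751/22)² = 564001/484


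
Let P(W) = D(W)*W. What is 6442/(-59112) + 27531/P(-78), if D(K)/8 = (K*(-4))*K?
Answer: -445364051/4155810048 ≈ -0.10717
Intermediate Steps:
D(K) = -32*K² (D(K) = 8*((K*(-4))*K) = 8*((-4*K)*K) = 8*(-4*K²) = -32*K²)
P(W) = -32*W³ (P(W) = (-32*W²)*W = -32*W³)
6442/(-59112) + 27531/P(-78) = 6442/(-59112) + 27531/((-32*(-78)³)) = 6442*(-1/59112) + 27531/((-32*(-474552))) = -3221/29556 + 27531/15185664 = -3221/29556 + 27531*(1/15185664) = -3221/29556 + 3059/1687296 = -445364051/4155810048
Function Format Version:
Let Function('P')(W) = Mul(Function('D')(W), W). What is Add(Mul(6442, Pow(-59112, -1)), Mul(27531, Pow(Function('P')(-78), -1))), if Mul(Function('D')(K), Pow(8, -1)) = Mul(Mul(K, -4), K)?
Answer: Rational(-445364051, 4155810048) ≈ -0.10717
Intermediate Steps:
Function('D')(K) = Mul(-32, Pow(K, 2)) (Function('D')(K) = Mul(8, Mul(Mul(K, -4), K)) = Mul(8, Mul(Mul(-4, K), K)) = Mul(8, Mul(-4, Pow(K, 2))) = Mul(-32, Pow(K, 2)))
Function('P')(W) = Mul(-32, Pow(W, 3)) (Function('P')(W) = Mul(Mul(-32, Pow(W, 2)), W) = Mul(-32, Pow(W, 3)))
Add(Mul(6442, Pow(-59112, -1)), Mul(27531, Pow(Function('P')(-78), -1))) = Add(Mul(6442, Pow(-59112, -1)), Mul(27531, Pow(Mul(-32, Pow(-78, 3)), -1))) = Add(Mul(6442, Rational(-1, 59112)), Mul(27531, Pow(Mul(-32, -474552), -1))) = Add(Rational(-3221, 29556), Mul(27531, Pow(15185664, -1))) = Add(Rational(-3221, 29556), Mul(27531, Rational(1, 15185664))) = Add(Rational(-3221, 29556), Rational(3059, 1687296)) = Rational(-445364051, 4155810048)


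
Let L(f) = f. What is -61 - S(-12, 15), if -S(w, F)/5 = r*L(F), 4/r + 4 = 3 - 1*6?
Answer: -727/7 ≈ -103.86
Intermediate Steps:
r = -4/7 (r = 4/(-4 + (3 - 1*6)) = 4/(-4 + (3 - 6)) = 4/(-4 - 3) = 4/(-7) = 4*(-⅐) = -4/7 ≈ -0.57143)
S(w, F) = 20*F/7 (S(w, F) = -(-20)*F/7 = 20*F/7)
-61 - S(-12, 15) = -61 - 20*15/7 = -61 - 1*300/7 = -61 - 300/7 = -727/7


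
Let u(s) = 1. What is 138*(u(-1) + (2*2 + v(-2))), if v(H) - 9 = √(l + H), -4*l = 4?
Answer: 1932 + 138*I*√3 ≈ 1932.0 + 239.02*I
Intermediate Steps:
l = -1 (l = -¼*4 = -1)
v(H) = 9 + √(-1 + H)
138*(u(-1) + (2*2 + v(-2))) = 138*(1 + (2*2 + (9 + √(-1 - 2)))) = 138*(1 + (4 + (9 + √(-3)))) = 138*(1 + (4 + (9 + I*√3))) = 138*(1 + (13 + I*√3)) = 138*(14 + I*√3) = 1932 + 138*I*√3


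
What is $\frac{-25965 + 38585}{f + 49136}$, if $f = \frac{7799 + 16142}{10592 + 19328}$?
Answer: $\frac{377590400}{1470173061} \approx 0.25683$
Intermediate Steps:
$f = \frac{23941}{29920} \approx 0.80017$
$\frac{-25965 + 38585}{f + 49136} = \frac{-25965 + 38585}{\frac{23941}{29920} + 49136} = \frac{12620}{\frac{1470173061}{29920}} = 12620 \cdot \frac{29920}{1470173061} = \frac{377590400}{1470173061}$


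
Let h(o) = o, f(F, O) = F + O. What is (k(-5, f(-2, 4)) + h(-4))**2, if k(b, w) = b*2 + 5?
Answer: 81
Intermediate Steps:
k(b, w) = 5 + 2*b (k(b, w) = 2*b + 5 = 5 + 2*b)
(k(-5, f(-2, 4)) + h(-4))**2 = ((5 + 2*(-5)) - 4)**2 = ((5 - 10) - 4)**2 = (-5 - 4)**2 = (-9)**2 = 81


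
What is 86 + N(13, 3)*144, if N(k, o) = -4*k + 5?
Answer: -6682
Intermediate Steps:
N(k, o) = 5 - 4*k
86 + N(13, 3)*144 = 86 + (5 - 4*13)*144 = 86 + (5 - 52)*144 = 86 - 47*144 = 86 - 6768 = -6682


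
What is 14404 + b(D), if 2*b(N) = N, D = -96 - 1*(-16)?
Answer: 14364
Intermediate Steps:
D = -80 (D = -96 + 16 = -80)
b(N) = N/2
14404 + b(D) = 14404 + (1/2)*(-80) = 14404 - 40 = 14364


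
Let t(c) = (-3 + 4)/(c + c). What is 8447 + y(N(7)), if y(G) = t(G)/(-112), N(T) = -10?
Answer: 18921281/2240 ≈ 8447.0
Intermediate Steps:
t(c) = 1/(2*c)
y(G) = -1/(224*G) (y(G) = (1/(2*G))/(-112) = (1/(2*G))*(-1/112) = -1/(224*G))
8447 + y(N(7)) = 8447 - 1/224/(-10) = 8447 - 1/224*(-⅒) = 8447 + 1/2240 = 18921281/2240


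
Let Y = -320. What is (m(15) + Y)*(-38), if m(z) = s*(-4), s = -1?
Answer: 12008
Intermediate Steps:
m(z) = 4 (m(z) = -1*(-4) = 4)
(m(15) + Y)*(-38) = (4 - 320)*(-38) = -316*(-38) = 12008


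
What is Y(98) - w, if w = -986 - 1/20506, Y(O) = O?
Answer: 22228505/20506 ≈ 1084.0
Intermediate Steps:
w = -20218917/20506 (w = -986 - 1*1/20506 = -986 - 1/20506 = -20218917/20506 ≈ -986.00)
Y(98) - w = 98 - 1*(-20218917/20506) = 98 + 20218917/20506 = 22228505/20506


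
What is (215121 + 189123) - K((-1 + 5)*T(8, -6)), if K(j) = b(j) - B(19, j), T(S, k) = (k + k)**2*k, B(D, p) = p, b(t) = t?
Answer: 404244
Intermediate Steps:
T(S, k) = 4*k**3 (T(S, k) = (2*k)**2*k = (4*k**2)*k = 4*k**3)
K(j) = 0 (K(j) = j - j = 0)
(215121 + 189123) - K((-1 + 5)*T(8, -6)) = (215121 + 189123) - 1*0 = 404244 + 0 = 404244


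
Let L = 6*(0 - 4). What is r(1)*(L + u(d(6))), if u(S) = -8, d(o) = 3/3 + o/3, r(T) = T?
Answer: -32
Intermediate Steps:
L = -24 (L = 6*(-4) = -24)
d(o) = 1 + o/3 (d(o) = 3*(⅓) + o*(⅓) = 1 + o/3)
r(1)*(L + u(d(6))) = 1*(-24 - 8) = 1*(-32) = -32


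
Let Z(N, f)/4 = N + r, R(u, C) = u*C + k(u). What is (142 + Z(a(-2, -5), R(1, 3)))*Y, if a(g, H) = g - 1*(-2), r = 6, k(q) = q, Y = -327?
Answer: -54282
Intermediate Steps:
R(u, C) = u + C*u (R(u, C) = u*C + u = C*u + u = u + C*u)
a(g, H) = 2 + g (a(g, H) = g + 2 = 2 + g)
Z(N, f) = 24 + 4*N (Z(N, f) = 4*(N + 6) = 4*(6 + N) = 24 + 4*N)
(142 + Z(a(-2, -5), R(1, 3)))*Y = (142 + (24 + 4*(2 - 2)))*(-327) = (142 + (24 + 4*0))*(-327) = (142 + (24 + 0))*(-327) = (142 + 24)*(-327) = 166*(-327) = -54282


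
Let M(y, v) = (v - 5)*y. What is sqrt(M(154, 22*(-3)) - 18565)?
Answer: I*sqrt(29499) ≈ 171.75*I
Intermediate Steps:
M(y, v) = y*(-5 + v) (M(y, v) = (-5 + v)*y = y*(-5 + v))
sqrt(M(154, 22*(-3)) - 18565) = sqrt(154*(-5 + 22*(-3)) - 18565) = sqrt(154*(-5 - 66) - 18565) = sqrt(154*(-71) - 18565) = sqrt(-10934 - 18565) = sqrt(-29499) = I*sqrt(29499)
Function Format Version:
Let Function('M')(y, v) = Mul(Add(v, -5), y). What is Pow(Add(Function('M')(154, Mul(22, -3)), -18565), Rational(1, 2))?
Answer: Mul(I, Pow(29499, Rational(1, 2))) ≈ Mul(171.75, I)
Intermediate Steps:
Function('M')(y, v) = Mul(y, Add(-5, v)) (Function('M')(y, v) = Mul(Add(-5, v), y) = Mul(y, Add(-5, v)))
Pow(Add(Function('M')(154, Mul(22, -3)), -18565), Rational(1, 2)) = Pow(Add(Mul(154, Add(-5, Mul(22, -3))), -18565), Rational(1, 2)) = Pow(Add(Mul(154, Add(-5, -66)), -18565), Rational(1, 2)) = Pow(Add(Mul(154, -71), -18565), Rational(1, 2)) = Pow(Add(-10934, -18565), Rational(1, 2)) = Pow(-29499, Rational(1, 2)) = Mul(I, Pow(29499, Rational(1, 2)))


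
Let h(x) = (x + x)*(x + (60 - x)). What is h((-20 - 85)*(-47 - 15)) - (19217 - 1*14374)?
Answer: 776357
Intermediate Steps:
h(x) = 120*x (h(x) = (2*x)*60 = 120*x)
h((-20 - 85)*(-47 - 15)) - (19217 - 1*14374) = 120*((-20 - 85)*(-47 - 15)) - (19217 - 1*14374) = 120*(-105*(-62)) - (19217 - 14374) = 120*6510 - 1*4843 = 781200 - 4843 = 776357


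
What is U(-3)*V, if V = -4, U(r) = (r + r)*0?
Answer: 0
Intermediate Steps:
U(r) = 0 (U(r) = (2*r)*0 = 0)
U(-3)*V = 0*(-4) = 0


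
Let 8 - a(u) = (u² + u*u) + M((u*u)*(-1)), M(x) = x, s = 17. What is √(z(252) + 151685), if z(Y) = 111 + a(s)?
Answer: 3*√16835 ≈ 389.25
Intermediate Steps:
a(u) = 8 - u² (a(u) = 8 - ((u² + u*u) + (u*u)*(-1)) = 8 - ((u² + u²) + u²*(-1)) = 8 - (2*u² - u²) = 8 - u²)
z(Y) = -170 (z(Y) = 111 + (8 - 1*17²) = 111 + (8 - 1*289) = 111 + (8 - 289) = 111 - 281 = -170)
√(z(252) + 151685) = √(-170 + 151685) = √151515 = 3*√16835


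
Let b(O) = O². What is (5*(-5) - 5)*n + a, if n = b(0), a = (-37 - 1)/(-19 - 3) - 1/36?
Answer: 673/396 ≈ 1.6995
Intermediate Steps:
a = 673/396 (a = -38/(-22) - 1*1/36 = -38*(-1/22) - 1/36 = 19/11 - 1/36 = 673/396 ≈ 1.6995)
n = 0 (n = 0² = 0)
(5*(-5) - 5)*n + a = (5*(-5) - 5)*0 + 673/396 = (-25 - 5)*0 + 673/396 = -30*0 + 673/396 = 0 + 673/396 = 673/396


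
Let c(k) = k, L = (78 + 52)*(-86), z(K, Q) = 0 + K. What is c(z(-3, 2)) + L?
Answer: -11183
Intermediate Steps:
z(K, Q) = K
L = -11180 (L = 130*(-86) = -11180)
c(z(-3, 2)) + L = -3 - 11180 = -11183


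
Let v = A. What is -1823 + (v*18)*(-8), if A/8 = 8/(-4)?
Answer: 481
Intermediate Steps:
A = -16 (A = 8*(8/(-4)) = 8*(8*(-¼)) = 8*(-2) = -16)
v = -16
-1823 + (v*18)*(-8) = -1823 - 16*18*(-8) = -1823 - 288*(-8) = -1823 + 2304 = 481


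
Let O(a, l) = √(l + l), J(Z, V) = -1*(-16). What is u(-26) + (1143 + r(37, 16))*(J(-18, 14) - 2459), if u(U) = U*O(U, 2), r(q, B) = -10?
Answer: -2767971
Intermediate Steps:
J(Z, V) = 16
O(a, l) = √2*√l (O(a, l) = √(2*l) = √2*√l)
u(U) = 2*U (u(U) = U*(√2*√2) = U*2 = 2*U)
u(-26) + (1143 + r(37, 16))*(J(-18, 14) - 2459) = 2*(-26) + (1143 - 10)*(16 - 2459) = -52 + 1133*(-2443) = -52 - 2767919 = -2767971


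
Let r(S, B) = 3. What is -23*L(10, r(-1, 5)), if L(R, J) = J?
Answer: -69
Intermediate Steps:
-23*L(10, r(-1, 5)) = -23*3 = -69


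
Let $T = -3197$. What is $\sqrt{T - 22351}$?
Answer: $2 i \sqrt{6387} \approx 159.84 i$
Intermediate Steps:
$\sqrt{T - 22351} = \sqrt{-3197 - 22351} = \sqrt{-25548} = 2 i \sqrt{6387}$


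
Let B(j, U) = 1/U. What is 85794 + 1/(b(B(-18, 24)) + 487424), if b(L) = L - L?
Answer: 41818054657/487424 ≈ 85794.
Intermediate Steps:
b(L) = 0
85794 + 1/(b(B(-18, 24)) + 487424) = 85794 + 1/(0 + 487424) = 85794 + 1/487424 = 41818054657/487424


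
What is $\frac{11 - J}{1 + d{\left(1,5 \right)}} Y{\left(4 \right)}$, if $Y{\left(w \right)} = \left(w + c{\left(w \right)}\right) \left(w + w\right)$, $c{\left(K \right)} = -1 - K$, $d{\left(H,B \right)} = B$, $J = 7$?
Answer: $- \frac{16}{3} \approx -5.3333$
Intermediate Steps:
$Y{\left(w \right)} = - 2 w$ ($Y{\left(w \right)} = \left(w - \left(1 + w\right)\right) \left(w + w\right) = - 2 w$)
$\frac{11 - J}{1 + d{\left(1,5 \right)}} Y{\left(4 \right)} = \frac{11 - 7}{1 + 5} \left(\left(-2\right) 4\right) = \frac{11 - 7}{6} \left(-8\right) = 4 \cdot \frac{1}{6} \left(-8\right) = \frac{2}{3} \left(-8\right) = - \frac{16}{3}$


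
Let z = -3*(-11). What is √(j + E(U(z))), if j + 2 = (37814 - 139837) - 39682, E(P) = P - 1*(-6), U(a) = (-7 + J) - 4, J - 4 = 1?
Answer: I*√141707 ≈ 376.44*I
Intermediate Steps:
J = 5 (J = 4 + 1 = 5)
z = 33
U(a) = -6 (U(a) = (-7 + 5) - 4 = -2 - 4 = -6)
E(P) = 6 + P (E(P) = P + 6 = 6 + P)
j = -141707 (j = -2 + ((37814 - 139837) - 39682) = -2 + (-102023 - 39682) = -2 - 141705 = -141707)
√(j + E(U(z))) = √(-141707 + (6 - 6)) = √(-141707 + 0) = √(-141707) = I*√141707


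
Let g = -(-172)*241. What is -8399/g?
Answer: -8399/41452 ≈ -0.20262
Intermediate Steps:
g = 41452 (g = -1*(-41452) = 41452)
-8399/g = -8399/41452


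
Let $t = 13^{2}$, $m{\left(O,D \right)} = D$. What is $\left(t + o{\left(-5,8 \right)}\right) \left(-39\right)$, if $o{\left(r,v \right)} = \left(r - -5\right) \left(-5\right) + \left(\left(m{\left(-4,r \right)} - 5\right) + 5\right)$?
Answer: $-6396$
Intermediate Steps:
$t = 169$
$o{\left(r,v \right)} = -25 - 4 r$ ($o{\left(r,v \right)} = \left(r - -5\right) \left(-5\right) + \left(\left(r - 5\right) + 5\right) = \left(r + 5\right) \left(-5\right) + \left(\left(-5 + r\right) + 5\right) = \left(5 + r\right) \left(-5\right) + r = \left(-25 - 5 r\right) + r = -25 - 4 r$)
$\left(t + o{\left(-5,8 \right)}\right) \left(-39\right) = \left(169 - 5\right) \left(-39\right) = 164 \left(-39\right) = -6396$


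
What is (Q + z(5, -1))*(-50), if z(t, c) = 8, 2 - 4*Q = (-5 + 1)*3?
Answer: -575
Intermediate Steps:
Q = 7/2 (Q = 1/2 - (-5 + 1)*3/4 = 1/2 - (-1)*3 = 1/2 - 1/4*(-12) = 1/2 + 3 = 7/2 ≈ 3.5000)
(Q + z(5, -1))*(-50) = (7/2 + 8)*(-50) = (23/2)*(-50) = -575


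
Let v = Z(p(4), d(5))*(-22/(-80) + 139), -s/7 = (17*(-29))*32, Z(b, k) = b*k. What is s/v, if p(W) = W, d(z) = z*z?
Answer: 220864/27855 ≈ 7.9291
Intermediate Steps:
d(z) = z²
s = 110432 (s = -7*17*(-29)*32 = -(-3451)*32 = -7*(-15776) = 110432)
v = 27855/2 (v = (4*5²)*(-22/(-80) + 139) = (4*25)*(-22*(-1/80) + 139) = 100*(11/40 + 139) = 100*(5571/40) = 27855/2 ≈ 13928.)
s/v = 110432/(27855/2) = 110432*(2/27855) = 220864/27855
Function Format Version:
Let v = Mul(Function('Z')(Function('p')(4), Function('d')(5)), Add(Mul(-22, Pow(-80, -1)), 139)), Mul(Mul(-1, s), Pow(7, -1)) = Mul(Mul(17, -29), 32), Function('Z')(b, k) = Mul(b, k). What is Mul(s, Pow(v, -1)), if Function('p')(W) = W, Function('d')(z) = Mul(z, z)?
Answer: Rational(220864, 27855) ≈ 7.9291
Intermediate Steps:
Function('d')(z) = Pow(z, 2)
s = 110432 (s = Mul(-7, Mul(Mul(17, -29), 32)) = Mul(-7, Mul(-493, 32)) = Mul(-7, -15776) = 110432)
v = Rational(27855, 2) (v = Mul(Mul(4, Pow(5, 2)), Add(Mul(-22, Pow(-80, -1)), 139)) = Mul(Mul(4, 25), Add(Mul(-22, Rational(-1, 80)), 139)) = Mul(100, Add(Rational(11, 40), 139)) = Mul(100, Rational(5571, 40)) = Rational(27855, 2) ≈ 13928.)
Mul(s, Pow(v, -1)) = Mul(110432, Pow(Rational(27855, 2), -1)) = Mul(110432, Rational(2, 27855)) = Rational(220864, 27855)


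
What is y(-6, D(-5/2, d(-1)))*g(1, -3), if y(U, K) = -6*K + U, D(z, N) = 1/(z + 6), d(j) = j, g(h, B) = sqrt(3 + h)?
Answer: -108/7 ≈ -15.429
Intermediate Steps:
D(z, N) = 1/(6 + z)
y(U, K) = U - 6*K
y(-6, D(-5/2, d(-1)))*g(1, -3) = (-6 - 6/(6 - 5/2))*sqrt(3 + 1) = (-6 - 6/(6 - 5*1/2))*sqrt(4) = (-6 - 6/(6 - 5/2))*2 = (-6 - 6/7/2)*2 = (-6 - 6*2/7)*2 = (-6 - 12/7)*2 = -54/7*2 = -108/7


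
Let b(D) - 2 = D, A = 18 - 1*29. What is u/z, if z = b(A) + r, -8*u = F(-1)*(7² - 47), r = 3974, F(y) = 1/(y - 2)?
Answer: 1/47580 ≈ 2.1017e-5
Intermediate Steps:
F(y) = 1/(-2 + y)
A = -11 (A = 18 - 29 = -11)
b(D) = 2 + D
u = 1/12 (u = -(7² - 47)/(8*(-2 - 1)) = -(49 - 47)/(8*(-3)) = -(-1)*2/24 = -⅛*(-⅔) = 1/12 ≈ 0.083333)
z = 3965 (z = (2 - 11) + 3974 = -9 + 3974 = 3965)
u/z = (1/12)/3965 = (1/12)*(1/3965) = 1/47580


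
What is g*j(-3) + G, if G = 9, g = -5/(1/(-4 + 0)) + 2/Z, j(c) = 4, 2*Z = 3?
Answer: 283/3 ≈ 94.333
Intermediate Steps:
Z = 3/2 (Z = (1/2)*3 = 3/2 ≈ 1.5000)
g = 64/3 (g = -5/(1/(-4 + 0)) + 2/(3/2) = -5/(1/(-4)) + 2*(2/3) = -5/(-1/4) + 4/3 = -5*(-4) + 4/3 = 20 + 4/3 = 64/3 ≈ 21.333)
g*j(-3) + G = (64/3)*4 + 9 = 256/3 + 9 = 283/3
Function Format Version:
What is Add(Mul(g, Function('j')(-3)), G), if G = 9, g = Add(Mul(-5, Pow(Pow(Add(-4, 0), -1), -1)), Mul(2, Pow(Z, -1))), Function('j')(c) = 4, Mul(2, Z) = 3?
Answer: Rational(283, 3) ≈ 94.333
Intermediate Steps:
Z = Rational(3, 2) (Z = Mul(Rational(1, 2), 3) = Rational(3, 2) ≈ 1.5000)
g = Rational(64, 3) (g = Add(Mul(-5, Pow(Pow(Add(-4, 0), -1), -1)), Mul(2, Pow(Rational(3, 2), -1))) = Add(Mul(-5, Pow(Pow(-4, -1), -1)), Mul(2, Rational(2, 3))) = Add(Mul(-5, Pow(Rational(-1, 4), -1)), Rational(4, 3)) = Add(Mul(-5, -4), Rational(4, 3)) = Add(20, Rational(4, 3)) = Rational(64, 3) ≈ 21.333)
Add(Mul(g, Function('j')(-3)), G) = Add(Mul(Rational(64, 3), 4), 9) = Add(Rational(256, 3), 9) = Rational(283, 3)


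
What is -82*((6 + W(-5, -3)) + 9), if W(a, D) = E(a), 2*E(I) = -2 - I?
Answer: -1353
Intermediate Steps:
E(I) = -1 - I/2 (E(I) = (-2 - I)/2 = -1 - I/2)
W(a, D) = -1 - a/2
-82*((6 + W(-5, -3)) + 9) = -82*((6 + (-1 - 1/2*(-5))) + 9) = -82*((6 + (-1 + 5/2)) + 9) = -82*((6 + 3/2) + 9) = -82*(15/2 + 9) = -82*33/2 = -1353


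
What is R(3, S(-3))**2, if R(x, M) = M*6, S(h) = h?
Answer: 324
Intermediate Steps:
R(x, M) = 6*M
R(3, S(-3))**2 = (6*(-3))**2 = (-18)**2 = 324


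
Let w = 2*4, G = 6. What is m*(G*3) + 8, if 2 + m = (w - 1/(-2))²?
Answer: 2545/2 ≈ 1272.5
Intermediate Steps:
w = 8
m = 281/4 (m = -2 + (8 - 1/(-2))² = -2 + (8 - 1*(-½))² = -2 + (8 + ½)² = -2 + (17/2)² = -2 + 289/4 = 281/4 ≈ 70.250)
m*(G*3) + 8 = 281*(6*3)/4 + 8 = (281/4)*18 + 8 = 2529/2 + 8 = 2545/2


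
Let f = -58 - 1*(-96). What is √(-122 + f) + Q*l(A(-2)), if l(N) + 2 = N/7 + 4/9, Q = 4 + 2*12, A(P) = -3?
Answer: -500/9 + 2*I*√21 ≈ -55.556 + 9.1651*I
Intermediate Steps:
f = 38 (f = -58 + 96 = 38)
Q = 28 (Q = 4 + 24 = 28)
l(N) = -14/9 + N/7 (l(N) = -2 + (N/7 + 4/9) = -2 + (4/9 + N/7) = -14/9 + N/7)
√(-122 + f) + Q*l(A(-2)) = √(-122 + 38) + 28*(-14/9 + (⅐)*(-3)) = √(-84) + 28*(-14/9 - 3/7) = 2*I*√21 + 28*(-125/63) = 2*I*√21 - 500/9 = -500/9 + 2*I*√21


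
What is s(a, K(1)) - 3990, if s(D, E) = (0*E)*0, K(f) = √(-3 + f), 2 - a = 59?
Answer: -3990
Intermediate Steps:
a = -57 (a = 2 - 1*59 = 2 - 59 = -57)
s(D, E) = 0 (s(D, E) = 0*0 = 0)
s(a, K(1)) - 3990 = 0 - 3990 = -3990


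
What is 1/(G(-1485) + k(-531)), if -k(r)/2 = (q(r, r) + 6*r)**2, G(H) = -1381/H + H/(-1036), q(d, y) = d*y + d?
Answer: -1538460/238214295738753179 ≈ -6.4583e-12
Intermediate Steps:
q(d, y) = d + d*y
G(H) = -1381/H - H/1036 (G(H) = -1381/H + H*(-1/1036) = -1381/H - H/1036)
k(r) = -2*(6*r + r*(1 + r))**2 (k(r) = -2*(r*(1 + r) + 6*r)**2 = -2*(6*r + r*(1 + r))**2)
1/(G(-1485) + k(-531)) = 1/((-1381/(-1485) - 1/1036*(-1485)) - 2*(-531)**2*(7 - 531)**2) = 1/((-1381*(-1/1485) + 1485/1036) - 2*281961*(-524)**2) = 1/((1381/1485 + 1485/1036) - 2*281961*274576) = 1/(3635941/1538460 - 154839447072) = 1/(-238214295738753179/1538460) = -1538460/238214295738753179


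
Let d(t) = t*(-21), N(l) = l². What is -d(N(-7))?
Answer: 1029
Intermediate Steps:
d(t) = -21*t
-d(N(-7)) = -(-21)*(-7)² = -(-21)*49 = -1*(-1029) = 1029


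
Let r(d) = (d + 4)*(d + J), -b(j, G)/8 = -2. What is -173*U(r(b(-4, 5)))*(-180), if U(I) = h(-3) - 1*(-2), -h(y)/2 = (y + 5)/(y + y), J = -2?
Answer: 83040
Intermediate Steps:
b(j, G) = 16 (b(j, G) = -8*(-2) = 16)
h(y) = -(5 + y)/y (h(y) = -2*(y + 5)/(y + y) = -2*(5 + y)/(2*y) = -2*(5 + y)*1/(2*y) = -(5 + y)/y)
r(d) = (-2 + d)*(4 + d) (r(d) = (d + 4)*(d - 2) = (4 + d)*(-2 + d) = (-2 + d)*(4 + d))
U(I) = 8/3 (U(I) = (-5 - 1*(-3))/(-3) - 1*(-2) = -(-5 + 3)/3 + 2 = -⅓*(-2) + 2 = ⅔ + 2 = 8/3)
-173*U(r(b(-4, 5)))*(-180) = -173*8/3*(-180) = -1384/3*(-180) = 83040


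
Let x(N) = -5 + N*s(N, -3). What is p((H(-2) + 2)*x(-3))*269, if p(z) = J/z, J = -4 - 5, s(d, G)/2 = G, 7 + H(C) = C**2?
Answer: 2421/13 ≈ 186.23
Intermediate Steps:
H(C) = -7 + C**2
s(d, G) = 2*G
x(N) = -5 - 6*N (x(N) = -5 + N*(2*(-3)) = -5 + N*(-6) = -5 - 6*N)
J = -9
p(z) = -9/z
p((H(-2) + 2)*x(-3))*269 = -9*1/((-5 - 6*(-3))*((-7 + (-2)**2) + 2))*269 = -9*1/((-5 + 18)*((-7 + 4) + 2))*269 = -9*1/(13*(-3 + 2))*269 = -9/((-1*13))*269 = -9/(-13)*269 = -9*(-1/13)*269 = (9/13)*269 = 2421/13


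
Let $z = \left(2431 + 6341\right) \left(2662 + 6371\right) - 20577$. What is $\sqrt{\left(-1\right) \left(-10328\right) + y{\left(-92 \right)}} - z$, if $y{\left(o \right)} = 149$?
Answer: $-79216899 + \sqrt{10477} \approx -7.9217 \cdot 10^{7}$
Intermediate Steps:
$z = 79216899$ ($z = 8772 \cdot 9033 - 20577 = 79237476 - 20577 = 79216899$)
$\sqrt{\left(-1\right) \left(-10328\right) + y{\left(-92 \right)}} - z = \sqrt{\left(-1\right) \left(-10328\right) + 149} - 79216899 = \sqrt{10328 + 149} - 79216899 = \sqrt{10477} - 79216899 = -79216899 + \sqrt{10477}$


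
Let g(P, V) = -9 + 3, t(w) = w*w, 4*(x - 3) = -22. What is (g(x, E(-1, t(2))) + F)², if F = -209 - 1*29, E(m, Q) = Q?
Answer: 59536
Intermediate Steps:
x = -5/2 (x = 3 + (¼)*(-22) = 3 - 11/2 = -5/2 ≈ -2.5000)
t(w) = w²
g(P, V) = -6
F = -238 (F = -209 - 29 = -238)
(g(x, E(-1, t(2))) + F)² = (-6 - 238)² = (-244)² = 59536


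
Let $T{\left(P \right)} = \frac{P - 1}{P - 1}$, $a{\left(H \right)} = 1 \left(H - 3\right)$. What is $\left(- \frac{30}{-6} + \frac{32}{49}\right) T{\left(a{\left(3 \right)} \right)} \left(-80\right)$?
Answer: $- \frac{22160}{49} \approx -452.25$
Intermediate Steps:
$a{\left(H \right)} = -3 + H$ ($a{\left(H \right)} = 1 \left(-3 + H\right) = -3 + H$)
$T{\left(P \right)} = 1$ ($T{\left(P \right)} = \frac{-1 + P}{-1 + P} = 1$)
$\left(- \frac{30}{-6} + \frac{32}{49}\right) T{\left(a{\left(3 \right)} \right)} \left(-80\right) = \left(- \frac{30}{-6} + \frac{32}{49}\right) 1 \left(-80\right) = \left(\left(-30\right) \left(- \frac{1}{6}\right) + 32 \cdot \frac{1}{49}\right) 1 \left(-80\right) = \left(5 + \frac{32}{49}\right) 1 \left(-80\right) = \frac{277}{49} \cdot 1 \left(-80\right) = \frac{277}{49} \left(-80\right) = - \frac{22160}{49}$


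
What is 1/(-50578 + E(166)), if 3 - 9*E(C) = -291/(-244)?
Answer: -244/12340983 ≈ -1.9772e-5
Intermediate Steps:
E(C) = 49/244 (E(C) = ⅓ - (-97)/(3*(-244)) = ⅓ - (-97)*(-1)/(3*244) = ⅓ - ⅑*291/244 = ⅓ - 97/732 = 49/244)
1/(-50578 + E(166)) = 1/(-50578 + 49/244) = 1/(-12340983/244) = -244/12340983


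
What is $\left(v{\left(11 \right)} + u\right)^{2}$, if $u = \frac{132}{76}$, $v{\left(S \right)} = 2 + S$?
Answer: $\frac{78400}{361} \approx 217.17$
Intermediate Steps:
$u = \frac{33}{19}$ ($u = 132 \cdot \frac{1}{76} = \frac{33}{19} \approx 1.7368$)
$\left(v{\left(11 \right)} + u\right)^{2} = \left(\left(2 + 11\right) + \frac{33}{19}\right)^{2} = \left(13 + \frac{33}{19}\right)^{2} = \left(\frac{280}{19}\right)^{2} = \frac{78400}{361}$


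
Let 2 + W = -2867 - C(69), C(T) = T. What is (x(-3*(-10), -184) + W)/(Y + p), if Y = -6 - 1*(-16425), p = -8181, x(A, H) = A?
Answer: -1454/4119 ≈ -0.35300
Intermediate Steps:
Y = 16419 (Y = -6 + 16425 = 16419)
W = -2938 (W = -2 + (-2867 - 1*69) = -2 + (-2867 - 69) = -2 - 2936 = -2938)
(x(-3*(-10), -184) + W)/(Y + p) = (-3*(-10) - 2938)/(16419 - 8181) = (30 - 2938)/8238 = -2908*1/8238 = -1454/4119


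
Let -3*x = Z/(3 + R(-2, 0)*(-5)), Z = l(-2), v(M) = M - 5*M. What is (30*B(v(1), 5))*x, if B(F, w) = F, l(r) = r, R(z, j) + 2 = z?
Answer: -80/23 ≈ -3.4783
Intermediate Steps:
R(z, j) = -2 + z
v(M) = -4*M
Z = -2
x = 2/69 (x = -(-2)/(3*(3 + (-2 - 2)*(-5))) = -(-2)/(3*(3 - 4*(-5))) = -(-2)/(3*(3 + 20)) = -(-2)/(3*23) = -⅓*(-2/23) = 2/69 ≈ 0.028986)
(30*B(v(1), 5))*x = (30*(-4*1))*(2/69) = (30*(-4))*(2/69) = -120*2/69 = -80/23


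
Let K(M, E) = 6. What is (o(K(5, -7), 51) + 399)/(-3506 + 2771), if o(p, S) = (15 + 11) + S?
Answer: -68/105 ≈ -0.64762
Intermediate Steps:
o(p, S) = 26 + S
(o(K(5, -7), 51) + 399)/(-3506 + 2771) = ((26 + 51) + 399)/(-3506 + 2771) = (77 + 399)/(-735) = 476*(-1/735) = -68/105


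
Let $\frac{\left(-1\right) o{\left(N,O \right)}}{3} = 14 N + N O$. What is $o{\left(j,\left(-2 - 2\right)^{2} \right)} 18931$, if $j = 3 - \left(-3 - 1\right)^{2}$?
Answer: $22149270$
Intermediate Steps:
$j = -13$ ($j = 3 - \left(-4\right)^{2} = 3 - 16 = -13$)
$o{\left(N,O \right)} = - 42 N - 3 N O$ ($o{\left(N,O \right)} = - 3 \left(14 N + N O\right) = - 42 N - 3 N O$)
$o{\left(j,\left(-2 - 2\right)^{2} \right)} 18931 = \left(-3\right) \left(-13\right) \left(14 + \left(-2 - 2\right)^{2}\right) 18931 = \left(-3\right) \left(-13\right) \left(14 + \left(-4\right)^{2}\right) 18931 = \left(-3\right) \left(-13\right) \left(14 + 16\right) 18931 = \left(-3\right) \left(-13\right) 30 \cdot 18931 = 1170 \cdot 18931 = 22149270$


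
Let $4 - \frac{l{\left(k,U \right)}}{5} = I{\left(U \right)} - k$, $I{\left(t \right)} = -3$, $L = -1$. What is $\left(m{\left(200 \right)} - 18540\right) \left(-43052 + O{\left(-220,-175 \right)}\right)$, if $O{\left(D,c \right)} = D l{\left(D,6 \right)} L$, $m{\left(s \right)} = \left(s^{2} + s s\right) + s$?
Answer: $-17101524320$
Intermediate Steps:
$m{\left(s \right)} = s + 2 s^{2}$ ($m{\left(s \right)} = \left(s^{2} + s^{2}\right) + s = 2 s^{2} + s = s + 2 s^{2}$)
$l{\left(k,U \right)} = 35 + 5 k$ ($l{\left(k,U \right)} = 20 - 5 \left(-3 - k\right) = 20 + \left(15 + 5 k\right) = 35 + 5 k$)
$O{\left(D,c \right)} = - D \left(35 + 5 D\right)$ ($O{\left(D,c \right)} = D \left(35 + 5 D\right) \left(-1\right) = - D \left(35 + 5 D\right)$)
$\left(m{\left(200 \right)} - 18540\right) \left(-43052 + O{\left(-220,-175 \right)}\right) = \left(200 \left(1 + 2 \cdot 200\right) - 18540\right) \left(-43052 - - 1100 \left(7 - 220\right)\right) = \left(200 \left(1 + 400\right) - 18540\right) \left(-43052 - \left(-1100\right) \left(-213\right)\right) = \left(200 \cdot 401 - 18540\right) \left(-43052 - 234300\right) = \left(80200 - 18540\right) \left(-277352\right) = 61660 \left(-277352\right) = -17101524320$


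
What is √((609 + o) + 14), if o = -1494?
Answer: I*√871 ≈ 29.513*I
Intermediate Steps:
√((609 + o) + 14) = √((609 - 1494) + 14) = √(-885 + 14) = √(-871) = I*√871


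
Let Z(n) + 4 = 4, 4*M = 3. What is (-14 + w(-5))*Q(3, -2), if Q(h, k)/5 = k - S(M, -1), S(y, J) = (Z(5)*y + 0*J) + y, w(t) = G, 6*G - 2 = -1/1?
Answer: 4565/24 ≈ 190.21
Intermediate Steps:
M = ¾ (M = (¼)*3 = ¾ ≈ 0.75000)
G = ⅙ (G = ⅓ + (-1/1)/6 = ⅓ + (-1*1)/6 = ⅓ + (⅙)*(-1) = ⅓ - ⅙ = ⅙ ≈ 0.16667)
w(t) = ⅙
Z(n) = 0 (Z(n) = -4 + 4 = 0)
S(y, J) = y (S(y, J) = (0*y + 0*J) + y = (0 + 0) + y = 0 + y = y)
Q(h, k) = -15/4 + 5*k (Q(h, k) = 5*(k - 1*¾) = 5*(k - ¾) = 5*(-¾ + k) = -15/4 + 5*k)
(-14 + w(-5))*Q(3, -2) = (-14 + ⅙)*(-15/4 + 5*(-2)) = -83*(-15/4 - 10)/6 = -83/6*(-55/4) = 4565/24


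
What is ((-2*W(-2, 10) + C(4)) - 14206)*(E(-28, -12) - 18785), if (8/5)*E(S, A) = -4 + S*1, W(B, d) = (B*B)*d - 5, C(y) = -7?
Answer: 268591815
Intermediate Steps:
W(B, d) = -5 + d*B² (W(B, d) = B²*d - 5 = d*B² - 5 = -5 + d*B²)
E(S, A) = -5/2 + 5*S/8 (E(S, A) = 5*(-4 + S*1)/8 = 5*(-4 + S)/8 = -5/2 + 5*S/8)
((-2*W(-2, 10) + C(4)) - 14206)*(E(-28, -12) - 18785) = ((-2*(-5 + 10*(-2)²) - 7) - 14206)*((-5/2 + (5/8)*(-28)) - 18785) = ((-2*(-5 + 10*4) - 7) - 14206)*((-5/2 - 35/2) - 18785) = ((-2*(-5 + 40) - 7) - 14206)*(-20 - 18785) = ((-2*35 - 7) - 14206)*(-18805) = ((-70 - 7) - 14206)*(-18805) = (-77 - 14206)*(-18805) = -14283*(-18805) = 268591815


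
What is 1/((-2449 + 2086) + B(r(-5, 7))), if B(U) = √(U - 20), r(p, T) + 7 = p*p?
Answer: -363/131771 - I*√2/131771 ≈ -0.0027548 - 1.0732e-5*I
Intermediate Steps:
r(p, T) = -7 + p² (r(p, T) = -7 + p*p = -7 + p²)
B(U) = √(-20 + U)
1/((-2449 + 2086) + B(r(-5, 7))) = 1/((-2449 + 2086) + √(-20 + (-7 + (-5)²))) = 1/(-363 + √(-20 + (-7 + 25))) = 1/(-363 + √(-20 + 18)) = 1/(-363 + √(-2)) = 1/(-363 + I*√2)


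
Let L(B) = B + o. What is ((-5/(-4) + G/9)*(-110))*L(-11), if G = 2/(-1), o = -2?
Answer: 26455/18 ≈ 1469.7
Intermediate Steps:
G = -2 (G = 2*(-1) = -2)
L(B) = -2 + B (L(B) = B - 2 = -2 + B)
((-5/(-4) + G/9)*(-110))*L(-11) = ((-5/(-4) - 2/9)*(-110))*(-2 - 11) = ((-5*(-¼) - 2*⅑)*(-110))*(-13) = ((5/4 - 2/9)*(-110))*(-13) = ((37/36)*(-110))*(-13) = -2035/18*(-13) = 26455/18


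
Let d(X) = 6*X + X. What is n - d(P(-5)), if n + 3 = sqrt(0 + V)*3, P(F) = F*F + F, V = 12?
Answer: -143 + 6*sqrt(3) ≈ -132.61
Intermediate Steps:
P(F) = F + F**2 (P(F) = F**2 + F = F + F**2)
n = -3 + 6*sqrt(3) (n = -3 + sqrt(0 + 12)*3 = -3 + sqrt(12)*3 = -3 + (2*sqrt(3))*3 = -3 + 6*sqrt(3) ≈ 7.3923)
d(X) = 7*X
n - d(P(-5)) = (-3 + 6*sqrt(3)) - 7*(-5*(1 - 5)) = (-3 + 6*sqrt(3)) - 7*(-5*(-4)) = (-3 + 6*sqrt(3)) - 7*20 = (-3 + 6*sqrt(3)) - 1*140 = (-3 + 6*sqrt(3)) - 140 = -143 + 6*sqrt(3)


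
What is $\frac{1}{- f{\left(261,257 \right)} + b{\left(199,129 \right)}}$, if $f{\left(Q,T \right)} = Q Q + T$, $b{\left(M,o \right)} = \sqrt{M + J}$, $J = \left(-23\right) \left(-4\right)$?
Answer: $- \frac{68378}{4675550593} - \frac{\sqrt{291}}{4675550593} \approx -1.4628 \cdot 10^{-5}$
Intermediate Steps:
$J = 92$
$b{\left(M,o \right)} = \sqrt{92 + M}$ ($b{\left(M,o \right)} = \sqrt{M + 92} = \sqrt{92 + M}$)
$f{\left(Q,T \right)} = T + Q^{2}$ ($f{\left(Q,T \right)} = Q^{2} + T = T + Q^{2}$)
$\frac{1}{- f{\left(261,257 \right)} + b{\left(199,129 \right)}} = \frac{1}{- (257 + 261^{2}) + \sqrt{92 + 199}} = \frac{1}{- (257 + 68121) + \sqrt{291}} = \frac{1}{\left(-1\right) 68378 + \sqrt{291}} = \frac{1}{-68378 + \sqrt{291}}$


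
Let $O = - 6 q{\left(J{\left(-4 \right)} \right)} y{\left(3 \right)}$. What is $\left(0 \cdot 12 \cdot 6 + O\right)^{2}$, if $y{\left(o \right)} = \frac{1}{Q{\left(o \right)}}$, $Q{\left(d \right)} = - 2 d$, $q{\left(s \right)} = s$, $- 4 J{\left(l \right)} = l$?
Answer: $1$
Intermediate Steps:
$J{\left(l \right)} = - \frac{l}{4}$
$y{\left(o \right)} = - \frac{1}{2 o}$ ($y{\left(o \right)} = \frac{1}{\left(-2\right) o} = - \frac{1}{2 o}$)
$O = 1$ ($O = - 6 \left(\left(- \frac{1}{4}\right) \left(-4\right)\right) \left(- \frac{1}{2 \cdot 3}\right) = \left(-6\right) 1 \left(\left(- \frac{1}{2}\right) \frac{1}{3}\right) = \left(-6\right) \left(- \frac{1}{6}\right) = 1$)
$\left(0 \cdot 12 \cdot 6 + O\right)^{2} = \left(0 \cdot 12 \cdot 6 + 1\right)^{2} = \left(0 \cdot 6 + 1\right)^{2} = \left(0 + 1\right)^{2} = 1^{2} = 1$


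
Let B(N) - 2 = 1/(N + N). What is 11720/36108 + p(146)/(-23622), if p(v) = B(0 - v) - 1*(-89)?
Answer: 6656727301/20754950616 ≈ 0.32073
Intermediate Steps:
B(N) = 2 + 1/(2*N) (B(N) = 2 + 1/(N + N) = 2 + 1/(2*N))
p(v) = 91 - 1/(2*v) (p(v) = (2 + 1/(2*(0 - v))) - 1*(-89) = (2 + 1/(2*((-v)))) + 89 = (2 + (-1/v)/2) + 89 = (2 - 1/(2*v)) + 89 = 91 - 1/(2*v))
11720/36108 + p(146)/(-23622) = 11720/36108 + (91 - ½/146)/(-23622) = 11720*(1/36108) + (91 - ½*1/146)*(-1/23622) = 2930/9027 + (91 - 1/292)*(-1/23622) = 2930/9027 + (26571/292)*(-1/23622) = 2930/9027 - 8857/2299208 = 6656727301/20754950616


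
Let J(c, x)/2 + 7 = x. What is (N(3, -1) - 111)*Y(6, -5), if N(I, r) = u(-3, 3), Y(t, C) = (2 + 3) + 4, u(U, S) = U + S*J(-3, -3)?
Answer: -1566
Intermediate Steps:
J(c, x) = -14 + 2*x
u(U, S) = U - 20*S (u(U, S) = U + S*(-14 + 2*(-3)) = U + S*(-14 - 6) = U + S*(-20) = U - 20*S)
Y(t, C) = 9 (Y(t, C) = 5 + 4 = 9)
N(I, r) = -63 (N(I, r) = -3 - 20*3 = -3 - 60 = -63)
(N(3, -1) - 111)*Y(6, -5) = (-63 - 111)*9 = -174*9 = -1566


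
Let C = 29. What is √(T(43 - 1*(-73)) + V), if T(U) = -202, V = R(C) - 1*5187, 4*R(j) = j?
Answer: I*√21527/2 ≈ 73.36*I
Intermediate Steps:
R(j) = j/4
V = -20719/4 (V = (¼)*29 - 1*5187 = 29/4 - 5187 = -20719/4 ≈ -5179.8)
√(T(43 - 1*(-73)) + V) = √(-202 - 20719/4) = √(-21527/4) = I*√21527/2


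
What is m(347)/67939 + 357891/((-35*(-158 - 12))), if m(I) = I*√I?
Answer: 357891/5950 + 347*√347/67939 ≈ 60.245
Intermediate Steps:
m(I) = I^(3/2)
m(347)/67939 + 357891/((-35*(-158 - 12))) = 347^(3/2)/67939 + 357891/((-35*(-158 - 12))) = (347*√347)*(1/67939) + 357891/((-35*(-170))) = 347*√347/67939 + 357891/5950 = 357891/5950 + 347*√347/67939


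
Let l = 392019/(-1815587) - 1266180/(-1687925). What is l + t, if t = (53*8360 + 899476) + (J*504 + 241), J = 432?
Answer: 956469410110587792/612914937395 ≈ 1.5605e+6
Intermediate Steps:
l = 327432255417/612914937395 (l = 392019*(-1/1815587) - 1266180*(-1/1687925) = -392019/1815587 + 253236/337585 = 327432255417/612914937395 ≈ 0.53422)
t = 1560525 (t = (53*8360 + 899476) + (432*504 + 241) = (443080 + 899476) + (217728 + 241) = 1342556 + 217969 = 1560525)
l + t = 327432255417/612914937395 + 1560525 = 956469410110587792/612914937395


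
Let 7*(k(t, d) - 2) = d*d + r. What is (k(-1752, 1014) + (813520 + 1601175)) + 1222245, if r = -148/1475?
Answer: 39068015102/10325 ≈ 3.7838e+6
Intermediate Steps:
r = -148/1475 (r = -148*1/1475 = -148/1475 ≈ -0.10034)
k(t, d) = 20502/10325 + d²/7 (k(t, d) = 2 + (d*d - 148/1475)/7 = 2 + (d² - 148/1475)/7 = 2 + (-148/1475 + d²)/7 = 2 + (-148/10325 + d²/7) = 20502/10325 + d²/7)
(k(-1752, 1014) + (813520 + 1601175)) + 1222245 = ((20502/10325 + (⅐)*1014²) + (813520 + 1601175)) + 1222245 = ((20502/10325 + (⅐)*1028196) + 2414695) + 1222245 = ((20502/10325 + 1028196/7) + 2414695) + 1222245 = (1516609602/10325 + 2414695) + 1222245 = 26448335477/10325 + 1222245 = 39068015102/10325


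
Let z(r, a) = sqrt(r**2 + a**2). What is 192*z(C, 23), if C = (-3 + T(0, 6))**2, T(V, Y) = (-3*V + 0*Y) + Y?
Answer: 192*sqrt(610) ≈ 4742.0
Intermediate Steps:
T(V, Y) = Y - 3*V (T(V, Y) = (-3*V + 0) + Y = -3*V + Y = Y - 3*V)
C = 9 (C = (-3 + (6 - 3*0))**2 = (-3 + (6 + 0))**2 = (-3 + 6)**2 = 3**2 = 9)
z(r, a) = sqrt(a**2 + r**2)
192*z(C, 23) = 192*sqrt(23**2 + 9**2) = 192*sqrt(529 + 81) = 192*sqrt(610)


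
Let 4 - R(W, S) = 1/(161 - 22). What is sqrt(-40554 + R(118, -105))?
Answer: I*sqrt(783466689)/139 ≈ 201.37*I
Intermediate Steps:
R(W, S) = 555/139 (R(W, S) = 4 - 1/(161 - 22) = 4 - 1/139 = 555/139)
sqrt(-40554 + R(118, -105)) = sqrt(-40554 + 555/139) = sqrt(-5636451/139) = I*sqrt(783466689)/139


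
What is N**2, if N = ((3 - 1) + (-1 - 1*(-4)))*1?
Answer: 25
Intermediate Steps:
N = 5 (N = (2 + (-1 + 4))*1 = (2 + 3)*1 = 5*1 = 5)
N**2 = 5**2 = 25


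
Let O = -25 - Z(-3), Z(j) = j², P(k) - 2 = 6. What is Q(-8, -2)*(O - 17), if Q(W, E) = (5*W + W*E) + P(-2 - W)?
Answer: 816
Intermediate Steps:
P(k) = 8 (P(k) = 2 + 6 = 8)
Q(W, E) = 8 + 5*W + E*W (Q(W, E) = (5*W + W*E) + 8 = (5*W + E*W) + 8 = 8 + 5*W + E*W)
O = -34 (O = -25 - 1*(-3)² = -25 - 1*9 = -25 - 9 = -34)
Q(-8, -2)*(O - 17) = (8 + 5*(-8) - 2*(-8))*(-34 - 17) = (8 - 40 + 16)*(-51) = -16*(-51) = 816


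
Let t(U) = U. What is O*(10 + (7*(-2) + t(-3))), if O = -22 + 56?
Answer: -238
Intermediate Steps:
O = 34
O*(10 + (7*(-2) + t(-3))) = 34*(10 + (7*(-2) - 3)) = 34*(10 + (-14 - 3)) = 34*(10 - 17) = 34*(-7) = -238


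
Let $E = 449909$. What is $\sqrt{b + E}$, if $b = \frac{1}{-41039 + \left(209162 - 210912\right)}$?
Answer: $\frac{10 \sqrt{8237377226418}}{42789} \approx 670.75$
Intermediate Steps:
$b = - \frac{1}{42789}$ ($b = \frac{1}{-41039 + \left(209162 - 210912\right)} = \frac{1}{-41039 - 1750} = \frac{1}{-42789} = - \frac{1}{42789} \approx -2.337 \cdot 10^{-5}$)
$\sqrt{b + E} = \sqrt{- \frac{1}{42789} + 449909} = \sqrt{\frac{19251156200}{42789}} = \frac{10 \sqrt{8237377226418}}{42789}$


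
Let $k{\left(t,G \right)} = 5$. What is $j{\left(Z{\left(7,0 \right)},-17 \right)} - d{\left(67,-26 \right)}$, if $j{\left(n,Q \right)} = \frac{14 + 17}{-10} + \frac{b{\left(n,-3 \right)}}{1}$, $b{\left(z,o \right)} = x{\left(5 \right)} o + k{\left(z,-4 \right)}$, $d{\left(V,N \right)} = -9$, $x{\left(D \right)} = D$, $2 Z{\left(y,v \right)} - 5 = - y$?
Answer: $- \frac{41}{10} \approx -4.1$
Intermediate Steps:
$Z{\left(y,v \right)} = \frac{5}{2} - \frac{y}{2}$ ($Z{\left(y,v \right)} = \frac{5}{2} + \frac{\left(-1\right) y}{2} = \frac{5}{2} - \frac{y}{2}$)
$b{\left(z,o \right)} = 5 + 5 o$ ($b{\left(z,o \right)} = 5 o + 5 = 5 + 5 o$)
$j{\left(n,Q \right)} = - \frac{131}{10}$ ($j{\left(n,Q \right)} = \frac{14 + 17}{-10} + \frac{5 + 5 \left(-3\right)}{1} = 31 \left(- \frac{1}{10}\right) + \left(5 - 15\right) 1 = - \frac{31}{10} - 10 = - \frac{131}{10}$)
$j{\left(Z{\left(7,0 \right)},-17 \right)} - d{\left(67,-26 \right)} = - \frac{131}{10} - -9 = - \frac{131}{10} + 9 = - \frac{41}{10}$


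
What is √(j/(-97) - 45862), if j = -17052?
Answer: I*√429861514/97 ≈ 213.74*I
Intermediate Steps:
√(j/(-97) - 45862) = √(-17052/(-97) - 45862) = √(-17052*(-1/97) - 45862) = √(17052/97 - 45862) = √(-4431562/97) = I*√429861514/97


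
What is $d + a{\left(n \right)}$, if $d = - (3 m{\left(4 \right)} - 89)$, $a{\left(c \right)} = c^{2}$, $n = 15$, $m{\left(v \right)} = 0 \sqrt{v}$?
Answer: $314$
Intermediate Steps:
$m{\left(v \right)} = 0$
$d = 89$ ($d = - (3 \cdot 0 - 89) = - (0 - 89) = \left(-1\right) \left(-89\right) = 89$)
$d + a{\left(n \right)} = 89 + 15^{2} = 89 + 225 = 314$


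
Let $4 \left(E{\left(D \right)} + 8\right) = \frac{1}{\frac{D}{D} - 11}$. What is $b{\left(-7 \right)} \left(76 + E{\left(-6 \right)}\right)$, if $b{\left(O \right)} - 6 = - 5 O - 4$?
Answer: $\frac{100603}{40} \approx 2515.1$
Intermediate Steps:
$b{\left(O \right)} = 2 - 5 O$ ($b{\left(O \right)} = 6 - \left(4 + 5 O\right) = 2 - 5 O$)
$E{\left(D \right)} = - \frac{321}{40}$ ($E{\left(D \right)} = -8 + \frac{1}{4 \left(\frac{D}{D} - 11\right)} = -8 + \frac{1}{4 \left(1 - 11\right)} = -8 + \frac{1}{4 \left(-10\right)} = -8 + \frac{1}{4} \left(- \frac{1}{10}\right) = -8 - \frac{1}{40} = - \frac{321}{40}$)
$b{\left(-7 \right)} \left(76 + E{\left(-6 \right)}\right) = \left(2 - -35\right) \left(76 - \frac{321}{40}\right) = \left(2 + 35\right) \frac{2719}{40} = 37 \cdot \frac{2719}{40} = \frac{100603}{40}$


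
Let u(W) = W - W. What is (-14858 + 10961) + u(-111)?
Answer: -3897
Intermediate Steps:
u(W) = 0
(-14858 + 10961) + u(-111) = (-14858 + 10961) + 0 = -3897 + 0 = -3897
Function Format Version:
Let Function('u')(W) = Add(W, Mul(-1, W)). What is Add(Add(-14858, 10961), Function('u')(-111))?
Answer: -3897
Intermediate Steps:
Function('u')(W) = 0
Add(Add(-14858, 10961), Function('u')(-111)) = Add(Add(-14858, 10961), 0) = Add(-3897, 0) = -3897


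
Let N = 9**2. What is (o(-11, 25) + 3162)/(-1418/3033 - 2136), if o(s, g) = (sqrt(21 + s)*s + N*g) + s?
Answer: -7849404/3239953 + 33363*sqrt(10)/6479906 ≈ -2.4064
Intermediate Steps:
N = 81
o(s, g) = s + 81*g + s*sqrt(21 + s) (o(s, g) = (sqrt(21 + s)*s + 81*g) + s = (s*sqrt(21 + s) + 81*g) + s = (81*g + s*sqrt(21 + s)) + s = s + 81*g + s*sqrt(21 + s))
(o(-11, 25) + 3162)/(-1418/3033 - 2136) = ((-11 + 81*25 - 11*sqrt(21 - 11)) + 3162)/(-1418/3033 - 2136) = ((-11 + 2025 - 11*sqrt(10)) + 3162)/(-1418*1/3033 - 2136) = ((2014 - 11*sqrt(10)) + 3162)/(-1418/3033 - 2136) = (5176 - 11*sqrt(10))/(-6479906/3033) = (5176 - 11*sqrt(10))*(-3033/6479906) = -7849404/3239953 + 33363*sqrt(10)/6479906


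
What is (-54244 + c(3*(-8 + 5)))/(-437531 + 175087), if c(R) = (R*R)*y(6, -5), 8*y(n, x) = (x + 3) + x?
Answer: 434519/2099552 ≈ 0.20696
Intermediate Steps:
y(n, x) = 3/8 + x/4 (y(n, x) = ((x + 3) + x)/8 = ((3 + x) + x)/8 = (3 + 2*x)/8 = 3/8 + x/4)
c(R) = -7*R²/8 (c(R) = (R*R)*(3/8 + (¼)*(-5)) = R²*(3/8 - 5/4) = R²*(-7/8) = -7*R²/8)
(-54244 + c(3*(-8 + 5)))/(-437531 + 175087) = (-54244 - 7*9*(-8 + 5)²/8)/(-437531 + 175087) = (-54244 - 7*(3*(-3))²/8)/(-262444) = (-54244 - 7/8*(-9)²)*(-1/262444) = (-54244 - 7/8*81)*(-1/262444) = (-54244 - 567/8)*(-1/262444) = -434519/8*(-1/262444) = 434519/2099552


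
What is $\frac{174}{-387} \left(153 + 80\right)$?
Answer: $- \frac{13514}{129} \approx -104.76$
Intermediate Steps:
$\frac{174}{-387} \left(153 + 80\right) = 174 \left(- \frac{1}{387}\right) 233 = \left(- \frac{58}{129}\right) 233 = - \frac{13514}{129}$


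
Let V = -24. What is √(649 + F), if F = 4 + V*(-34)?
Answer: √1469 ≈ 38.328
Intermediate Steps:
F = 820 (F = 4 - 24*(-34) = 4 + 816 = 820)
√(649 + F) = √(649 + 820) = √1469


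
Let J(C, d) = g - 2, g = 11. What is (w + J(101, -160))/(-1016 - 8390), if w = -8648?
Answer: 8639/9406 ≈ 0.91846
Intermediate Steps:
J(C, d) = 9 (J(C, d) = 11 - 2 = 9)
(w + J(101, -160))/(-1016 - 8390) = (-8648 + 9)/(-1016 - 8390) = -8639/(-9406) = -8639*(-1/9406) = 8639/9406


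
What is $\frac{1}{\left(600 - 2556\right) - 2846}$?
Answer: $- \frac{1}{4802} \approx -0.00020825$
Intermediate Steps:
$\frac{1}{\left(600 - 2556\right) - 2846} = \frac{1}{-1956 - 2846} = \frac{1}{-4802} = - \frac{1}{4802}$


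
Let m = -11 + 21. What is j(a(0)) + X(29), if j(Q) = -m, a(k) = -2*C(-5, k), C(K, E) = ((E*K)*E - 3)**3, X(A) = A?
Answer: 19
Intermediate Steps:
C(K, E) = (-3 + K*E**2)**3 (C(K, E) = (K*E**2 - 3)**3 = (-3 + K*E**2)**3)
m = 10
a(k) = -2*(-3 - 5*k**2)**3
j(Q) = -10 (j(Q) = -1*10 = -10)
j(a(0)) + X(29) = -10 + 29 = 19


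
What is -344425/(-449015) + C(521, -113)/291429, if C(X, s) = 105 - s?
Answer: 20094663719/26171198487 ≈ 0.76782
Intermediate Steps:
-344425/(-449015) + C(521, -113)/291429 = -344425/(-449015) + (105 - 1*(-113))/291429 = -344425*(-1/449015) + (105 + 113)*(1/291429) = 68885/89803 + 218*(1/291429) = 68885/89803 + 218/291429 = 20094663719/26171198487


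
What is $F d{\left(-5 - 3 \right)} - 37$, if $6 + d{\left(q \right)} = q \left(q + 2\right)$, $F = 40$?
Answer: $1643$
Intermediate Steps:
$d{\left(q \right)} = -6 + q \left(2 + q\right)$ ($d{\left(q \right)} = -6 + q \left(q + 2\right) = -6 + q \left(2 + q\right)$)
$F d{\left(-5 - 3 \right)} - 37 = 40 \left(-6 + \left(-5 - 3\right)^{2} + 2 \left(-5 - 3\right)\right) - 37 = 40 \left(-6 + \left(-8\right)^{2} + 2 \left(-8\right)\right) - 37 = 40 \left(-6 + 64 - 16\right) - 37 = 40 \cdot 42 - 37 = 1680 - 37 = 1643$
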